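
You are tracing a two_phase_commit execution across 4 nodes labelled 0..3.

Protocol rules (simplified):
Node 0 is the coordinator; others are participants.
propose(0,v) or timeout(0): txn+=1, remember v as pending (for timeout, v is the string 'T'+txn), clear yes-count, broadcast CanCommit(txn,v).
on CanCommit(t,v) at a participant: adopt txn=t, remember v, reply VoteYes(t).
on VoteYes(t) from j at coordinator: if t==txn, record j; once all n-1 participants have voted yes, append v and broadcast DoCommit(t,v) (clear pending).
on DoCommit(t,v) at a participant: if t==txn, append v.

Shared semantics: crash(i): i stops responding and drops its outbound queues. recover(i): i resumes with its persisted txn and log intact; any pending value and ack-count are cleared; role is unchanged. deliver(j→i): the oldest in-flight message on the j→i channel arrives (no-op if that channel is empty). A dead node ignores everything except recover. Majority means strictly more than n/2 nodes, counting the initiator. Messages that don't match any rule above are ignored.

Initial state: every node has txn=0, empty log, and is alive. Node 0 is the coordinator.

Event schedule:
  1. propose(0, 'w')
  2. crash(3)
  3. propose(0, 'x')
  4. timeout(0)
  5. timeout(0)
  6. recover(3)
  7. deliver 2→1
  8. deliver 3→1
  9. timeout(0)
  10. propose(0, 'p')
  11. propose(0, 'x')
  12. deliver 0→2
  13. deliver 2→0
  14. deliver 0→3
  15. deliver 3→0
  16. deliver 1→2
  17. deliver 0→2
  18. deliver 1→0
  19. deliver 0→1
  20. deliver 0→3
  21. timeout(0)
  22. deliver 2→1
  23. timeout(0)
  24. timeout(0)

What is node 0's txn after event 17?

7

after 1 — propose(0,'w'): n0:coor/t1/[-]
after 2 — crash(3): n3:✗part/t0/[-]
after 3 — propose(0,'x'): n0:coor/t2/[-]
after 4 — timeout(0): n0:coor/t3/[-]
after 5 — timeout(0): n0:coor/t4/[-]
after 6 — recover(3): n3:part/t0/[-]
after 7 — deliver 2→1: ·
after 8 — deliver 3→1: ·
after 9 — timeout(0): n0:coor/t5/[-]
after 10 — propose(0,'p'): n0:coor/t6/[-]
after 11 — propose(0,'x'): n0:coor/t7/[-]
after 12 — deliver 0→2: n2:part/t1/[-]
after 13 — deliver 2→0: ·
after 14 — deliver 0→3: n3:part/t1/[-]
after 15 — deliver 3→0: ·
after 16 — deliver 1→2: ·
after 17 — deliver 0→2: n2:part/t2/[-]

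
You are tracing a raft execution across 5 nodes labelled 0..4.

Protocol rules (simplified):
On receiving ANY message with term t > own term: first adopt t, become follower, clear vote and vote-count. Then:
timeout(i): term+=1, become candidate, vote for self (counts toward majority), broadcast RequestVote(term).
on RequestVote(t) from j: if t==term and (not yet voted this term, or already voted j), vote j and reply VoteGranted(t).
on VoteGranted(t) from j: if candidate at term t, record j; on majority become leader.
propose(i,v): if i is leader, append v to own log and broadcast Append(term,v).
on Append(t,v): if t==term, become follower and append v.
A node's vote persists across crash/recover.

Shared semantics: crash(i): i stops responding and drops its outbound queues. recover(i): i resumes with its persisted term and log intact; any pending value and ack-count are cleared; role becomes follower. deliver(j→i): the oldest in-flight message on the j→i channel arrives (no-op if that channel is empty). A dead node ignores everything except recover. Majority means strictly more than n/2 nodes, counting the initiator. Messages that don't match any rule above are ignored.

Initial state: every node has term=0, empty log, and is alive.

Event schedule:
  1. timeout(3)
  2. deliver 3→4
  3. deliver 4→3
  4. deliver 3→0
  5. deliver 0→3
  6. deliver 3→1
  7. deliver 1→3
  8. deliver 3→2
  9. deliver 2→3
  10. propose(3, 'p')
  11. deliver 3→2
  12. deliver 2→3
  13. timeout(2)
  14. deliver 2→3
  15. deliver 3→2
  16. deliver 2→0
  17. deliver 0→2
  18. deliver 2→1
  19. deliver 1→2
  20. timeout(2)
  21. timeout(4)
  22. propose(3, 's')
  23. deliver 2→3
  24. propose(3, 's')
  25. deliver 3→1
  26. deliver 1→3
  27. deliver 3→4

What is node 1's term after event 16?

after 1 — timeout(3): n3:cand/t1/[-]
after 2 — deliver 3→4: n4:foll/t1/[-]
after 3 — deliver 4→3: ·
after 4 — deliver 3→0: n0:foll/t1/[-]
after 5 — deliver 0→3: n3:lead/t1/[-]
after 6 — deliver 3→1: n1:foll/t1/[-]
after 7 — deliver 1→3: ·
after 8 — deliver 3→2: n2:foll/t1/[-]
after 9 — deliver 2→3: ·
after 10 — propose(3,'p'): n3:lead/t1/[p]
after 11 — deliver 3→2: n2:foll/t1/[p]
after 12 — deliver 2→3: ·
after 13 — timeout(2): n2:cand/t2/[p]
after 14 — deliver 2→3: n3:foll/t2/[p]
after 15 — deliver 3→2: ·
after 16 — deliver 2→0: n0:foll/t2/[-]

1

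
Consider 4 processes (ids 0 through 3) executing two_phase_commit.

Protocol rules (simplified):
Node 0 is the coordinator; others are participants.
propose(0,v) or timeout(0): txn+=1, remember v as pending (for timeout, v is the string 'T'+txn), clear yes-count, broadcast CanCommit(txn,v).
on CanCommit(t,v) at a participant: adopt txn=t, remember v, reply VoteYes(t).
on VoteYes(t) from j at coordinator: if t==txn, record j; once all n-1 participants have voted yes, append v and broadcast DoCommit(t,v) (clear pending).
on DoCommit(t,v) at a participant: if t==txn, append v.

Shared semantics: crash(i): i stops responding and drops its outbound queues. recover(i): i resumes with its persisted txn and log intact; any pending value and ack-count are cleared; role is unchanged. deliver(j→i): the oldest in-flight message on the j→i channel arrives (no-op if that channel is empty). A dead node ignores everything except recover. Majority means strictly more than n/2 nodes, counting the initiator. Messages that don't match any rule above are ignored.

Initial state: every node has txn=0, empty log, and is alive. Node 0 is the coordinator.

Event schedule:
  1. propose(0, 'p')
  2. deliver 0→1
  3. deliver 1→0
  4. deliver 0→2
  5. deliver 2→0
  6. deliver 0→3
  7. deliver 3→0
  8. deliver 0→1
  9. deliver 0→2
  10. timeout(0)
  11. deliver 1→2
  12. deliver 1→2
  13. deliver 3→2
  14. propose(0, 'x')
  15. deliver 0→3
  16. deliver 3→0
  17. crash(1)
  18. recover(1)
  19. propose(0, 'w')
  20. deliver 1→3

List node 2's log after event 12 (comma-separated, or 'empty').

e1 propose(0,'p'): 0[coor,t=1,-]
e2 deliver 0→1: 1[part,t=1,-]
e3 deliver 1→0: ·
e4 deliver 0→2: 2[part,t=1,-]
e5 deliver 2→0: ·
e6 deliver 0→3: 3[part,t=1,-]
e7 deliver 3→0: 0[coor,t=1,p]
e8 deliver 0→1: 1[part,t=1,p]
e9 deliver 0→2: 2[part,t=1,p]
e10 timeout(0): 0[coor,t=2,p]
e11 deliver 1→2: ·
e12 deliver 1→2: ·

p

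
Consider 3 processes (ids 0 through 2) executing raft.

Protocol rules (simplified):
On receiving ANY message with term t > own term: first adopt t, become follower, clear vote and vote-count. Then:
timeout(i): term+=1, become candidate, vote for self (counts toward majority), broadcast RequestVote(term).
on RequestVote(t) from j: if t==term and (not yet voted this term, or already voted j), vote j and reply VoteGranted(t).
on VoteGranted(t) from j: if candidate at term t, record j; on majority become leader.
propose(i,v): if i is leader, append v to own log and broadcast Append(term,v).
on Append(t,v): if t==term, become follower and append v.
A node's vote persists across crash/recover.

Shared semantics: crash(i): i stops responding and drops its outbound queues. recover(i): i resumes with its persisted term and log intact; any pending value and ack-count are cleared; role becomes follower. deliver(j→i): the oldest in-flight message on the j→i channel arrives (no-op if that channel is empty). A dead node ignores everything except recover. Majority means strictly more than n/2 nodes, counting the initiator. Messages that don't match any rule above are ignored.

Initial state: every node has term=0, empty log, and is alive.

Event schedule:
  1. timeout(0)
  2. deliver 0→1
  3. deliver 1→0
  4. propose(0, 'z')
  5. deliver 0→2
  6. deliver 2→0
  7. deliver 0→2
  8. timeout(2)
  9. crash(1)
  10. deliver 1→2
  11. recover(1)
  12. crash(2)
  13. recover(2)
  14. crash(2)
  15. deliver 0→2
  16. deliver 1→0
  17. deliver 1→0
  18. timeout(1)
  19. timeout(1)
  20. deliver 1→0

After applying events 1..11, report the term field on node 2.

step 1 timeout(0): 0={cand,t=1,log=-}
step 2 deliver 0→1: 1={foll,t=1,log=-}
step 3 deliver 1→0: 0={lead,t=1,log=-}
step 4 propose(0,'z'): 0={lead,t=1,log=z}
step 5 deliver 0→2: 2={foll,t=1,log=-}
step 6 deliver 2→0: —
step 7 deliver 0→2: 2={foll,t=1,log=z}
step 8 timeout(2): 2={cand,t=2,log=z}
step 9 crash(1): 1={✗foll,t=1,log=-}
step 10 deliver 1→2: —
step 11 recover(1): 1={foll,t=1,log=-}

2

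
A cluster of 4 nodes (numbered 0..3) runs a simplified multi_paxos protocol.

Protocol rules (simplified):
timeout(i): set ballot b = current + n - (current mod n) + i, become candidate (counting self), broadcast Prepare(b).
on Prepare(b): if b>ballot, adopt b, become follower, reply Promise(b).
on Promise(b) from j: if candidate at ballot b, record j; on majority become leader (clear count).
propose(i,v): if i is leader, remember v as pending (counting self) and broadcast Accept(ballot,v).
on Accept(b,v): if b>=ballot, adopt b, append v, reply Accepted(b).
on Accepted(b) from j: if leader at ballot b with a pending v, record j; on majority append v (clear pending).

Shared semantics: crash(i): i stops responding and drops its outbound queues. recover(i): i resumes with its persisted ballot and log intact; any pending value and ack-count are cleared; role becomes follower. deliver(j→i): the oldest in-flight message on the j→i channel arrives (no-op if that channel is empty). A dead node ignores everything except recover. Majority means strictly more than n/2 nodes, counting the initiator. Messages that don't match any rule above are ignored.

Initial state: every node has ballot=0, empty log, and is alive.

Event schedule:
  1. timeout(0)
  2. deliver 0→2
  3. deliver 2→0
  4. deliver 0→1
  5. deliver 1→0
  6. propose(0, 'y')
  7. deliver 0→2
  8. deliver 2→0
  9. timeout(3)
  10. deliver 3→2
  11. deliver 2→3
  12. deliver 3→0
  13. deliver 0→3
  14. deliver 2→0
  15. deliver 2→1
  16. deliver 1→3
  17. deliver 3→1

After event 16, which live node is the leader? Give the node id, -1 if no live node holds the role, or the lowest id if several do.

[1] timeout(0) → N0(cand b4 [-])
[2] deliver 0→2 → N2(foll b4 [-])
[3] deliver 2→0 → ∅
[4] deliver 0→1 → N1(foll b4 [-])
[5] deliver 1→0 → N0(lead b4 [-])
[6] propose(0,'y') → ∅
[7] deliver 0→2 → N2(foll b4 [y])
[8] deliver 2→0 → ∅
[9] timeout(3) → N3(cand b7 [-])
[10] deliver 3→2 → N2(foll b7 [y])
[11] deliver 2→3 → ∅
[12] deliver 3→0 → N0(foll b7 [-])
[13] deliver 0→3 → ∅
[14] deliver 2→0 → ∅
[15] deliver 2→1 → ∅
[16] deliver 1→3 → ∅

-1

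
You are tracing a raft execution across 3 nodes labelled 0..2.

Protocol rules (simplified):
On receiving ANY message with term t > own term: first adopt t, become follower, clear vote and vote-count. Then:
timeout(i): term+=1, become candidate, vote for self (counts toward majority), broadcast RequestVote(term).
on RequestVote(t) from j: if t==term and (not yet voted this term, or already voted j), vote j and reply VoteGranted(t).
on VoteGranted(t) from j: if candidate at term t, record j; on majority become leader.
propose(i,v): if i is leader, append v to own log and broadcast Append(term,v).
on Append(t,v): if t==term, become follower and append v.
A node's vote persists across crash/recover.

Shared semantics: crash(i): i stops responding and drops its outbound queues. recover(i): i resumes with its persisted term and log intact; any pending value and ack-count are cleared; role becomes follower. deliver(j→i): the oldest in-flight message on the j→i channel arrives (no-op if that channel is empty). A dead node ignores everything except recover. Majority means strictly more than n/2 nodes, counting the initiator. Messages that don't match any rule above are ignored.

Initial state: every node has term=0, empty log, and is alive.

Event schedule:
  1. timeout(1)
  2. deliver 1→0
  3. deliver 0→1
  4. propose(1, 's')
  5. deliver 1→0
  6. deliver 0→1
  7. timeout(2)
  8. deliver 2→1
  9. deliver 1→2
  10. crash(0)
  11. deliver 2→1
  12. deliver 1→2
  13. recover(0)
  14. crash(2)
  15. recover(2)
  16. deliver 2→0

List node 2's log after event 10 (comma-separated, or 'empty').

empty

e1 timeout(1): 1[cand,t=1,-]
e2 deliver 1→0: 0[foll,t=1,-]
e3 deliver 0→1: 1[lead,t=1,-]
e4 propose(1,'s'): 1[lead,t=1,s]
e5 deliver 1→0: 0[foll,t=1,s]
e6 deliver 0→1: ·
e7 timeout(2): 2[cand,t=1,-]
e8 deliver 2→1: ·
e9 deliver 1→2: ·
e10 crash(0): 0[✗foll,t=1,s]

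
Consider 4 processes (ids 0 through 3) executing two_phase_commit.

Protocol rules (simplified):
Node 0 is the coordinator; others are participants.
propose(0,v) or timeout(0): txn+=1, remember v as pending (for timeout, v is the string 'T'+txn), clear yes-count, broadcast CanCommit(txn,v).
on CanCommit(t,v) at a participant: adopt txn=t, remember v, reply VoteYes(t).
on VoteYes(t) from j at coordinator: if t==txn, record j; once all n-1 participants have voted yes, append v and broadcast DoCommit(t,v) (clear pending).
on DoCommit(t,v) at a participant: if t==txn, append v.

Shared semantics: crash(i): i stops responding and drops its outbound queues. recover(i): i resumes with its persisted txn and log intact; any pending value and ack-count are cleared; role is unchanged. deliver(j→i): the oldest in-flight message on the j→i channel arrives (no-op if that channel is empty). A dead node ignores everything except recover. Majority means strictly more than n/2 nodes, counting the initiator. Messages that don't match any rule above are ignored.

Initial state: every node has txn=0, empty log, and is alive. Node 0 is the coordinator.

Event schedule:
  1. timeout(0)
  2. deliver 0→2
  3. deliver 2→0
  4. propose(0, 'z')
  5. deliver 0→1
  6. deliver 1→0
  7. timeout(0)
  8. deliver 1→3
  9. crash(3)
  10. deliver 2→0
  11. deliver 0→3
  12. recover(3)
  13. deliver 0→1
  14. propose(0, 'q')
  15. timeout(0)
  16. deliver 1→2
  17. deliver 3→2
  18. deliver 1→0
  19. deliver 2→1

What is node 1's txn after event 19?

after 1 — timeout(0): n0:coor/t1/[-]
after 2 — deliver 0→2: n2:part/t1/[-]
after 3 — deliver 2→0: ·
after 4 — propose(0,'z'): n0:coor/t2/[-]
after 5 — deliver 0→1: n1:part/t1/[-]
after 6 — deliver 1→0: ·
after 7 — timeout(0): n0:coor/t3/[-]
after 8 — deliver 1→3: ·
after 9 — crash(3): n3:✗part/t0/[-]
after 10 — deliver 2→0: ·
after 11 — deliver 0→3: ·
after 12 — recover(3): n3:part/t0/[-]
after 13 — deliver 0→1: n1:part/t2/[-]
after 14 — propose(0,'q'): n0:coor/t4/[-]
after 15 — timeout(0): n0:coor/t5/[-]
after 16 — deliver 1→2: ·
after 17 — deliver 3→2: ·
after 18 — deliver 1→0: ·
after 19 — deliver 2→1: ·

2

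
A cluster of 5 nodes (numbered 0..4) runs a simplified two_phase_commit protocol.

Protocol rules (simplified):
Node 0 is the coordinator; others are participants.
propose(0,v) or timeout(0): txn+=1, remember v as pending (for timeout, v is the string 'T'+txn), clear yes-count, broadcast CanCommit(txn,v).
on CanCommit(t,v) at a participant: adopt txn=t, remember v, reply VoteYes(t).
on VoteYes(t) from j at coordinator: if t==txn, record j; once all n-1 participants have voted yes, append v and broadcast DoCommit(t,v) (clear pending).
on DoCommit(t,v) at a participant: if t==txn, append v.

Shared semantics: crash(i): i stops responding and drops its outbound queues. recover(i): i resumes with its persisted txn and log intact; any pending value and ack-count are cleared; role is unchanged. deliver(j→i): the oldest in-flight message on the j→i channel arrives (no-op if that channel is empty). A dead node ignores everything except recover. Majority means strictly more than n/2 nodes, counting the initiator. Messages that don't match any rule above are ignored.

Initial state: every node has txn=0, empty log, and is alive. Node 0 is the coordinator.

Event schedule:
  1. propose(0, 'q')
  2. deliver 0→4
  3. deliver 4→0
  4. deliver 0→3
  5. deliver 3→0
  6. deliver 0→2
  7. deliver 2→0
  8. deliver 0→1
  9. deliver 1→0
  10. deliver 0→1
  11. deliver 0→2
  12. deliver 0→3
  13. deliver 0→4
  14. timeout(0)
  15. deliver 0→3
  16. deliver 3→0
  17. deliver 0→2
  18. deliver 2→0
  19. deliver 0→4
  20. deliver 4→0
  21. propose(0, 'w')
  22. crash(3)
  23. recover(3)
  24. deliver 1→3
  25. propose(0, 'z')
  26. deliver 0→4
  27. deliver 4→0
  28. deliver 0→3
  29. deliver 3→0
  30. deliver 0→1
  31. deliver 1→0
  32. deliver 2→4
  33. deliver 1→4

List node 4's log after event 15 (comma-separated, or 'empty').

q

1. propose(0,'q'):  <0:coor t1 ->
2. deliver 0→4:  <4:part t1 ->
3. deliver 4→0:  nop
4. deliver 0→3:  <3:part t1 ->
5. deliver 3→0:  nop
6. deliver 0→2:  <2:part t1 ->
7. deliver 2→0:  nop
8. deliver 0→1:  <1:part t1 ->
9. deliver 1→0:  <0:coor t1 q>
10. deliver 0→1:  <1:part t1 q>
11. deliver 0→2:  <2:part t1 q>
12. deliver 0→3:  <3:part t1 q>
13. deliver 0→4:  <4:part t1 q>
14. timeout(0):  <0:coor t2 q>
15. deliver 0→3:  <3:part t2 q>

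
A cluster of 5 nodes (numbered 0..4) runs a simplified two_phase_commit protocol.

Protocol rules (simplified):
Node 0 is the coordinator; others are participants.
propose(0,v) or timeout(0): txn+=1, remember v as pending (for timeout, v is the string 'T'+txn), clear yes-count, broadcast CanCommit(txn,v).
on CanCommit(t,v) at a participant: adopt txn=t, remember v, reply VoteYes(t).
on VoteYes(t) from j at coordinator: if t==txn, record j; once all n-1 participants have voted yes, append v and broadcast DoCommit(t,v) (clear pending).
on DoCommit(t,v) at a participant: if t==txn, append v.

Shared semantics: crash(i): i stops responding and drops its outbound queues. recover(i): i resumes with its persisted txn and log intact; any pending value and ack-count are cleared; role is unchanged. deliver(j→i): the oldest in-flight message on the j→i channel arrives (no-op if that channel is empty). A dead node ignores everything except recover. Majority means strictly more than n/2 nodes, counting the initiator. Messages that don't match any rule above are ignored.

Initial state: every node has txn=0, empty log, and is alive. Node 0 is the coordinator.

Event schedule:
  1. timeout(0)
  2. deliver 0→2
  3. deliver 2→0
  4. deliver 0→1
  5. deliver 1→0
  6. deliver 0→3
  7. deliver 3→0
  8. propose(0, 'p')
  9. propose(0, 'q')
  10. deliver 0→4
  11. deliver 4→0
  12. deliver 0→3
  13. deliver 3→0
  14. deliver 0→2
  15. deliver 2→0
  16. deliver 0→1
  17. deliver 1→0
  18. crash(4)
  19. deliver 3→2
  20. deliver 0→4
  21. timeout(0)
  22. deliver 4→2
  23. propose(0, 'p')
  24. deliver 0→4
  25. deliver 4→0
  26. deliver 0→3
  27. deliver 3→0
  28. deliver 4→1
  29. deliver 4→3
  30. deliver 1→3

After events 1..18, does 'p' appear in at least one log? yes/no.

no

step 1 timeout(0): 0={coor,t=1,log=-}
step 2 deliver 0→2: 2={part,t=1,log=-}
step 3 deliver 2→0: —
step 4 deliver 0→1: 1={part,t=1,log=-}
step 5 deliver 1→0: —
step 6 deliver 0→3: 3={part,t=1,log=-}
step 7 deliver 3→0: —
step 8 propose(0,'p'): 0={coor,t=2,log=-}
step 9 propose(0,'q'): 0={coor,t=3,log=-}
step 10 deliver 0→4: 4={part,t=1,log=-}
step 11 deliver 4→0: —
step 12 deliver 0→3: 3={part,t=2,log=-}
step 13 deliver 3→0: —
step 14 deliver 0→2: 2={part,t=2,log=-}
step 15 deliver 2→0: —
step 16 deliver 0→1: 1={part,t=2,log=-}
step 17 deliver 1→0: —
step 18 crash(4): 4={✗part,t=1,log=-}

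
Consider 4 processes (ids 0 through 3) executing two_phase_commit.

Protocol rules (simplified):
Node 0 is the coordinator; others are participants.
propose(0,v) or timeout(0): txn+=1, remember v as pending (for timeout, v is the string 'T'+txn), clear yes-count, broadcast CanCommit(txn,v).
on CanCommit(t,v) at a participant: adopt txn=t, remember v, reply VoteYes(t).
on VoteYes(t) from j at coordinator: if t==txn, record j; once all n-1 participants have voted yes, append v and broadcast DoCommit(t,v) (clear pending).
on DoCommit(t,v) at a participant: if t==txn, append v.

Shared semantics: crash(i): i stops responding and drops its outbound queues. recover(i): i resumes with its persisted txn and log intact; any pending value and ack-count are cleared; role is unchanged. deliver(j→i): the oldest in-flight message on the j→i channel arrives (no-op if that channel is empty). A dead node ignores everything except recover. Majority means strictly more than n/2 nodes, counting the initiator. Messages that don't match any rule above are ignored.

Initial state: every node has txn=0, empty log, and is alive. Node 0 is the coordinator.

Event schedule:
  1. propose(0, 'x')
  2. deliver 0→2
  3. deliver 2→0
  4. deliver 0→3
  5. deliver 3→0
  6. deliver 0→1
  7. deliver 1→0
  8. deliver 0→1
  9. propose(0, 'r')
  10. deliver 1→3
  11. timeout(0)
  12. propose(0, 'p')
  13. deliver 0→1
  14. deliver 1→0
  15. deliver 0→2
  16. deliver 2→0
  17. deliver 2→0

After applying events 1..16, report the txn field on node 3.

1

step 1 propose(0,'x'): 0={coor,t=1,log=-}
step 2 deliver 0→2: 2={part,t=1,log=-}
step 3 deliver 2→0: —
step 4 deliver 0→3: 3={part,t=1,log=-}
step 5 deliver 3→0: —
step 6 deliver 0→1: 1={part,t=1,log=-}
step 7 deliver 1→0: 0={coor,t=1,log=x}
step 8 deliver 0→1: 1={part,t=1,log=x}
step 9 propose(0,'r'): 0={coor,t=2,log=x}
step 10 deliver 1→3: —
step 11 timeout(0): 0={coor,t=3,log=x}
step 12 propose(0,'p'): 0={coor,t=4,log=x}
step 13 deliver 0→1: 1={part,t=2,log=x}
step 14 deliver 1→0: —
step 15 deliver 0→2: 2={part,t=1,log=x}
step 16 deliver 2→0: —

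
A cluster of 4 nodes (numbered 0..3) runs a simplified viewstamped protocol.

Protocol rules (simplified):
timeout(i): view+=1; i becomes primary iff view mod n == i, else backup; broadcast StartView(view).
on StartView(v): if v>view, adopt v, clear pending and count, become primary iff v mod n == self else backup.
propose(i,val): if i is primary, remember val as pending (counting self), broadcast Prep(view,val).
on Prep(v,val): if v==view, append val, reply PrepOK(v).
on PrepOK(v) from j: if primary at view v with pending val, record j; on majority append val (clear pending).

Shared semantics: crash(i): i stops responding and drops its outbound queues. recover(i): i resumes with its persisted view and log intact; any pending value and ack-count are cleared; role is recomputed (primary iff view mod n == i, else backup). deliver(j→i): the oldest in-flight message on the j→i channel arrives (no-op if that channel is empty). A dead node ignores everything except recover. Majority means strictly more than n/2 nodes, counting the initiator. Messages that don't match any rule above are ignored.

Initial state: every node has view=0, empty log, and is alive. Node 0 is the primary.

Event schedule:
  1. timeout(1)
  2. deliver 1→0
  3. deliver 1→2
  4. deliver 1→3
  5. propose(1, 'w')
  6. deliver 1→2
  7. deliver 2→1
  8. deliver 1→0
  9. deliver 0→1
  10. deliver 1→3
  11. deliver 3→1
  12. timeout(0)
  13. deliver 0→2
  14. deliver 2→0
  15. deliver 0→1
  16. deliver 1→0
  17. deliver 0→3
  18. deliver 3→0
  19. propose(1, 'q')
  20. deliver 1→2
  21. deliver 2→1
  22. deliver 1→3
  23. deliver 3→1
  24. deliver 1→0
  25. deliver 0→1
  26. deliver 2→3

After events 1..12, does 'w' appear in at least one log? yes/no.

1. timeout(1):  <1:prim v1 ->
2. deliver 1→0:  <0:back v1 ->
3. deliver 1→2:  <2:back v1 ->
4. deliver 1→3:  <3:back v1 ->
5. propose(1,'w'):  nop
6. deliver 1→2:  <2:back v1 w>
7. deliver 2→1:  nop
8. deliver 1→0:  <0:back v1 w>
9. deliver 0→1:  <1:prim v1 w>
10. deliver 1→3:  <3:back v1 w>
11. deliver 3→1:  nop
12. timeout(0):  <0:back v2 w>

yes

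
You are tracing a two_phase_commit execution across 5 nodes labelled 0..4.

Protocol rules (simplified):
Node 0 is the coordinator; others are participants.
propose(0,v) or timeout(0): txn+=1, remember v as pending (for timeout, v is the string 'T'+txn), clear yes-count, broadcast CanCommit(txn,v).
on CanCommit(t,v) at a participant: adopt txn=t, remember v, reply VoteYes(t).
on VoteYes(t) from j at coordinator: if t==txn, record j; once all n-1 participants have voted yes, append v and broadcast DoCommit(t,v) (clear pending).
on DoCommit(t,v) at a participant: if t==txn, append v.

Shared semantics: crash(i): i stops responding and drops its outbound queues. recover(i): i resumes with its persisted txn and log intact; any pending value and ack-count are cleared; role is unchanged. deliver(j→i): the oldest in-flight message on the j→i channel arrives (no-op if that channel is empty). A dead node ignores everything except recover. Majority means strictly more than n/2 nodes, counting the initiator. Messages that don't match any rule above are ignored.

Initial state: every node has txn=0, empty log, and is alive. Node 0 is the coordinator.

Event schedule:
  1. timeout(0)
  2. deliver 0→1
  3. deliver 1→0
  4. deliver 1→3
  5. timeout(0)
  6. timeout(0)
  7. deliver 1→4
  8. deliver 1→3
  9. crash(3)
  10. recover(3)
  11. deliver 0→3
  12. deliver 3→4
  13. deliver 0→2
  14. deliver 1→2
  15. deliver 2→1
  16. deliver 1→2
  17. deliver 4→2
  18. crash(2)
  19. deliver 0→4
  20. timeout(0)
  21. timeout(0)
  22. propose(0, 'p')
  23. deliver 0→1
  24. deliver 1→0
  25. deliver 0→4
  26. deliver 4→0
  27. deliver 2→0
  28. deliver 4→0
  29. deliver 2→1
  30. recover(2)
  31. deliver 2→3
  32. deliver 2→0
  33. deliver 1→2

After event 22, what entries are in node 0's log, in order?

step 1 timeout(0): 0={coor,t=1,log=-}
step 2 deliver 0→1: 1={part,t=1,log=-}
step 3 deliver 1→0: —
step 4 deliver 1→3: —
step 5 timeout(0): 0={coor,t=2,log=-}
step 6 timeout(0): 0={coor,t=3,log=-}
step 7 deliver 1→4: —
step 8 deliver 1→3: —
step 9 crash(3): 3={✗part,t=0,log=-}
step 10 recover(3): 3={part,t=0,log=-}
step 11 deliver 0→3: 3={part,t=1,log=-}
step 12 deliver 3→4: —
step 13 deliver 0→2: 2={part,t=1,log=-}
step 14 deliver 1→2: —
step 15 deliver 2→1: —
step 16 deliver 1→2: —
step 17 deliver 4→2: —
step 18 crash(2): 2={✗part,t=1,log=-}
step 19 deliver 0→4: 4={part,t=1,log=-}
step 20 timeout(0): 0={coor,t=4,log=-}
step 21 timeout(0): 0={coor,t=5,log=-}
step 22 propose(0,'p'): 0={coor,t=6,log=-}

empty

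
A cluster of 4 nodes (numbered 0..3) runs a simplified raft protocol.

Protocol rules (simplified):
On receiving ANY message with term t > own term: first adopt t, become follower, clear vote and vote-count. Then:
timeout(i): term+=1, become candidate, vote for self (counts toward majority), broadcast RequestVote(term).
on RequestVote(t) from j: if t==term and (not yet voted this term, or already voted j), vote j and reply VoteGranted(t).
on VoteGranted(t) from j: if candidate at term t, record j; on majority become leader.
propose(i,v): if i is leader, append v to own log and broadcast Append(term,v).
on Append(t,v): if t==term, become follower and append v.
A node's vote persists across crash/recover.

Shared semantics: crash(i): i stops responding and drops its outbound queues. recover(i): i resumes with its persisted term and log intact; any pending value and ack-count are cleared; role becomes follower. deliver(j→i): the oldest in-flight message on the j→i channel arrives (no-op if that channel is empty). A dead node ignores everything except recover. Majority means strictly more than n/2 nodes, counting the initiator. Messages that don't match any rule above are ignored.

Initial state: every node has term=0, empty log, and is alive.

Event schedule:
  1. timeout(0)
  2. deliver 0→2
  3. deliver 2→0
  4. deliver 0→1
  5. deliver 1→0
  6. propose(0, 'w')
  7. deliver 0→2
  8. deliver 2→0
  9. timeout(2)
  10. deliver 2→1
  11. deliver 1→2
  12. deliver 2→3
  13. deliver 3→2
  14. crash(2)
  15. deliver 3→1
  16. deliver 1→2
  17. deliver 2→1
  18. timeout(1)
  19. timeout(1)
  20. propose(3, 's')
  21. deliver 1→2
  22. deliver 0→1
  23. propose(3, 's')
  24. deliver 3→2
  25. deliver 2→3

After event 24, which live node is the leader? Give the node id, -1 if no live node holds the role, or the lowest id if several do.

0

[1] timeout(0) → N0(cand t1 [-])
[2] deliver 0→2 → N2(foll t1 [-])
[3] deliver 2→0 → ∅
[4] deliver 0→1 → N1(foll t1 [-])
[5] deliver 1→0 → N0(lead t1 [-])
[6] propose(0,'w') → N0(lead t1 [w])
[7] deliver 0→2 → N2(foll t1 [w])
[8] deliver 2→0 → ∅
[9] timeout(2) → N2(cand t2 [w])
[10] deliver 2→1 → N1(foll t2 [-])
[11] deliver 1→2 → ∅
[12] deliver 2→3 → N3(foll t2 [-])
[13] deliver 3→2 → N2(lead t2 [w])
[14] crash(2) → N2(✗lead t2 [w])
[15] deliver 3→1 → ∅
[16] deliver 1→2 → ∅
[17] deliver 2→1 → ∅
[18] timeout(1) → N1(cand t3 [-])
[19] timeout(1) → N1(cand t4 [-])
[20] propose(3,'s') → ∅
[21] deliver 1→2 → ∅
[22] deliver 0→1 → ∅
[23] propose(3,'s') → ∅
[24] deliver 3→2 → ∅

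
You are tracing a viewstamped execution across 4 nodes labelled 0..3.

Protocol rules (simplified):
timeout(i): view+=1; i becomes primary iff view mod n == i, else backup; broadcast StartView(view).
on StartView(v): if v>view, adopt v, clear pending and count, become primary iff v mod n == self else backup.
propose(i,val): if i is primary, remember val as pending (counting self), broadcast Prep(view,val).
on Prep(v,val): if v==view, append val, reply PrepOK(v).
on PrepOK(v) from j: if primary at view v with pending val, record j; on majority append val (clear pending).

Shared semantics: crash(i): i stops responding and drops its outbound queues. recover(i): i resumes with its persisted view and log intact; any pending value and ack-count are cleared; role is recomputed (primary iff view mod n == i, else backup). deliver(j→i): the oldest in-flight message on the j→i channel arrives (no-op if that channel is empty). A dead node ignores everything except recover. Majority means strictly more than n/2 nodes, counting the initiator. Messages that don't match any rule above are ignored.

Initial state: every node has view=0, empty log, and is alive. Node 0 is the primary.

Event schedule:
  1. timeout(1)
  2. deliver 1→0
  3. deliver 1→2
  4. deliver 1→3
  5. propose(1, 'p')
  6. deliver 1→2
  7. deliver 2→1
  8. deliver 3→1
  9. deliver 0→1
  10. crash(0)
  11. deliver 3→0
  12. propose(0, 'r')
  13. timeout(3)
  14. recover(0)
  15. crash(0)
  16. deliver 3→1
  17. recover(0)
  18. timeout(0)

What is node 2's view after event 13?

e1 timeout(1): 1[prim,v=1,-]
e2 deliver 1→0: 0[back,v=1,-]
e3 deliver 1→2: 2[back,v=1,-]
e4 deliver 1→3: 3[back,v=1,-]
e5 propose(1,'p'): ·
e6 deliver 1→2: 2[back,v=1,p]
e7 deliver 2→1: ·
e8 deliver 3→1: ·
e9 deliver 0→1: ·
e10 crash(0): 0[✗back,v=1,-]
e11 deliver 3→0: ·
e12 propose(0,'r'): ·
e13 timeout(3): 3[back,v=2,-]

1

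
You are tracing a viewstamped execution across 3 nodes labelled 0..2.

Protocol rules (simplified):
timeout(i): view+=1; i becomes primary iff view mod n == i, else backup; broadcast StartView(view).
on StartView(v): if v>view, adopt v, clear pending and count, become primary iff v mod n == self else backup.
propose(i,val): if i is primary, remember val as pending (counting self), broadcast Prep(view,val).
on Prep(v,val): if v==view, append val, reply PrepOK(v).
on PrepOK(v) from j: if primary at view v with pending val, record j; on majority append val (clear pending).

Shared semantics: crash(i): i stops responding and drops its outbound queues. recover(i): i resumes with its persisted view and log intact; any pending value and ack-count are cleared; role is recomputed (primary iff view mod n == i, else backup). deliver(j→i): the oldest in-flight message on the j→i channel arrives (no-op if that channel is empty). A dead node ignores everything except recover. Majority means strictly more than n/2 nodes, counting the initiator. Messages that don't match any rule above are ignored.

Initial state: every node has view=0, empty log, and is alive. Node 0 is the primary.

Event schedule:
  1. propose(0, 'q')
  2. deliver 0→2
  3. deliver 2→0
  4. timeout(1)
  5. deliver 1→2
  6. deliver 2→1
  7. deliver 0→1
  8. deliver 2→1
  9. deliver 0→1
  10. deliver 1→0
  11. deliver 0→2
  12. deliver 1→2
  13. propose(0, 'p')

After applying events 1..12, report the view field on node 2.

[1] propose(0,'q') → ∅
[2] deliver 0→2 → N2(back v0 [q])
[3] deliver 2→0 → N0(prim v0 [q])
[4] timeout(1) → N1(prim v1 [-])
[5] deliver 1→2 → N2(back v1 [q])
[6] deliver 2→1 → ∅
[7] deliver 0→1 → ∅
[8] deliver 2→1 → ∅
[9] deliver 0→1 → ∅
[10] deliver 1→0 → N0(back v1 [q])
[11] deliver 0→2 → ∅
[12] deliver 1→2 → ∅

1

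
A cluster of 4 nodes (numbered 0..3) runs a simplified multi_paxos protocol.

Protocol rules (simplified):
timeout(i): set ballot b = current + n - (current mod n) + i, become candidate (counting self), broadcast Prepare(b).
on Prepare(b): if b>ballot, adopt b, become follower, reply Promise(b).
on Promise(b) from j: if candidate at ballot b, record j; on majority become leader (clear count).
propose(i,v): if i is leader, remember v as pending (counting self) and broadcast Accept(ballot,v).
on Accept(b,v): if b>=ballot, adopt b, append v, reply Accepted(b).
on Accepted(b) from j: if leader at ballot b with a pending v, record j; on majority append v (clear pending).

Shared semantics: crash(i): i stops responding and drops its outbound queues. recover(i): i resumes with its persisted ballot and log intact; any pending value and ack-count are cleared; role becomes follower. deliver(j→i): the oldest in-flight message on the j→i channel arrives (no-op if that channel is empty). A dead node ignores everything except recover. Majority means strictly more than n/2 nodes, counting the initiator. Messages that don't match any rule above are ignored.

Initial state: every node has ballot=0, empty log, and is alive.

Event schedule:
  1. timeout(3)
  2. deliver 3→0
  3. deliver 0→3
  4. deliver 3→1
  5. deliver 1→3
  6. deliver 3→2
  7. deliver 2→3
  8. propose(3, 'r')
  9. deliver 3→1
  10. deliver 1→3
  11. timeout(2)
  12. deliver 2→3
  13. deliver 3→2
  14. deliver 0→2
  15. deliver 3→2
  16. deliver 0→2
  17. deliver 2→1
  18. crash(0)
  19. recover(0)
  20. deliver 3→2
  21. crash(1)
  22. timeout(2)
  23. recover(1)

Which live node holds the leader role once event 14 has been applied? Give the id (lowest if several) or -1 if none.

e1 timeout(3): 3[cand,b=7,-]
e2 deliver 3→0: 0[foll,b=7,-]
e3 deliver 0→3: ·
e4 deliver 3→1: 1[foll,b=7,-]
e5 deliver 1→3: 3[lead,b=7,-]
e6 deliver 3→2: 2[foll,b=7,-]
e7 deliver 2→3: ·
e8 propose(3,'r'): ·
e9 deliver 3→1: 1[foll,b=7,r]
e10 deliver 1→3: ·
e11 timeout(2): 2[cand,b=10,-]
e12 deliver 2→3: 3[foll,b=10,-]
e13 deliver 3→2: ·
e14 deliver 0→2: ·

-1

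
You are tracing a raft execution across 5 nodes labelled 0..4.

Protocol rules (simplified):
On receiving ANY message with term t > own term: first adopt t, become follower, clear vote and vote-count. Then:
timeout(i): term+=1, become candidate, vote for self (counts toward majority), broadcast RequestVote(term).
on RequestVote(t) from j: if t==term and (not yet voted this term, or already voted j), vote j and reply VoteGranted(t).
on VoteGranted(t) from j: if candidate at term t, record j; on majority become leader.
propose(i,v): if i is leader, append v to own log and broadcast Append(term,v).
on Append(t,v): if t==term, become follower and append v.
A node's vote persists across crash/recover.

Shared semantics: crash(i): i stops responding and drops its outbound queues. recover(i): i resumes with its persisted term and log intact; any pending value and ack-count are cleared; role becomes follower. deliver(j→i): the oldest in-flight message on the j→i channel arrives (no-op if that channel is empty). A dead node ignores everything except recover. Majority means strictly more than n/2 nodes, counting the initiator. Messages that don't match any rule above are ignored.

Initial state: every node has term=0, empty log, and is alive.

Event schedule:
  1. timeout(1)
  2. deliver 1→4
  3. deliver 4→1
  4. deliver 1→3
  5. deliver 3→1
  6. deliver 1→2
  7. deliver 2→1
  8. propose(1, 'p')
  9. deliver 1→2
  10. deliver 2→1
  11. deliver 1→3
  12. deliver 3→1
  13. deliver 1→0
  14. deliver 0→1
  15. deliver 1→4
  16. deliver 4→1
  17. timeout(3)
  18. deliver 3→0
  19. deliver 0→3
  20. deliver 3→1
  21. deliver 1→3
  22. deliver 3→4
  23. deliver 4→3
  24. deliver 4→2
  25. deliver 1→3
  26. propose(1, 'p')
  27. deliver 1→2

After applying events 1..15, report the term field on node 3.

1

after 1 — timeout(1): n1:cand/t1/[-]
after 2 — deliver 1→4: n4:foll/t1/[-]
after 3 — deliver 4→1: ·
after 4 — deliver 1→3: n3:foll/t1/[-]
after 5 — deliver 3→1: n1:lead/t1/[-]
after 6 — deliver 1→2: n2:foll/t1/[-]
after 7 — deliver 2→1: ·
after 8 — propose(1,'p'): n1:lead/t1/[p]
after 9 — deliver 1→2: n2:foll/t1/[p]
after 10 — deliver 2→1: ·
after 11 — deliver 1→3: n3:foll/t1/[p]
after 12 — deliver 3→1: ·
after 13 — deliver 1→0: n0:foll/t1/[-]
after 14 — deliver 0→1: ·
after 15 — deliver 1→4: n4:foll/t1/[p]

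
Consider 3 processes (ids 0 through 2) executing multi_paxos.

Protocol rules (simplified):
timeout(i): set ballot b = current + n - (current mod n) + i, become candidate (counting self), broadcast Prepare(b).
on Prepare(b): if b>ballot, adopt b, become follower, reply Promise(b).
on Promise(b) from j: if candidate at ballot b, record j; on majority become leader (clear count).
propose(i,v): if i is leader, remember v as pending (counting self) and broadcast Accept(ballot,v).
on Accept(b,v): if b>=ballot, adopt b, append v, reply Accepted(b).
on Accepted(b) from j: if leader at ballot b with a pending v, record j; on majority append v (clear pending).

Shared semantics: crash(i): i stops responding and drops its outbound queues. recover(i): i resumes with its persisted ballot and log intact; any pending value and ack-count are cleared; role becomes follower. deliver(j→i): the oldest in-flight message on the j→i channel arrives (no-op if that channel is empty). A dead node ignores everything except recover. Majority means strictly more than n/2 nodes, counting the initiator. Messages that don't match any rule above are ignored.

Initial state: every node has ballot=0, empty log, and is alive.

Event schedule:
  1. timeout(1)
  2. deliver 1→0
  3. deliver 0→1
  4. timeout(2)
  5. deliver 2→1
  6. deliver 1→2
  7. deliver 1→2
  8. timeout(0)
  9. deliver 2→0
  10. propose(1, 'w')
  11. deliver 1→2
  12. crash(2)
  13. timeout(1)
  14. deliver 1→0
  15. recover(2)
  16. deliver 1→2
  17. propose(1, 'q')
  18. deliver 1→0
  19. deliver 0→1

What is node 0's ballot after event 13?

6

after 1 — timeout(1): n1:cand/b4/[-]
after 2 — deliver 1→0: n0:foll/b4/[-]
after 3 — deliver 0→1: n1:lead/b4/[-]
after 4 — timeout(2): n2:cand/b5/[-]
after 5 — deliver 2→1: n1:foll/b5/[-]
after 6 — deliver 1→2: ·
after 7 — deliver 1→2: n2:lead/b5/[-]
after 8 — timeout(0): n0:cand/b6/[-]
after 9 — deliver 2→0: ·
after 10 — propose(1,'w'): ·
after 11 — deliver 1→2: ·
after 12 — crash(2): n2:✗lead/b5/[-]
after 13 — timeout(1): n1:cand/b7/[-]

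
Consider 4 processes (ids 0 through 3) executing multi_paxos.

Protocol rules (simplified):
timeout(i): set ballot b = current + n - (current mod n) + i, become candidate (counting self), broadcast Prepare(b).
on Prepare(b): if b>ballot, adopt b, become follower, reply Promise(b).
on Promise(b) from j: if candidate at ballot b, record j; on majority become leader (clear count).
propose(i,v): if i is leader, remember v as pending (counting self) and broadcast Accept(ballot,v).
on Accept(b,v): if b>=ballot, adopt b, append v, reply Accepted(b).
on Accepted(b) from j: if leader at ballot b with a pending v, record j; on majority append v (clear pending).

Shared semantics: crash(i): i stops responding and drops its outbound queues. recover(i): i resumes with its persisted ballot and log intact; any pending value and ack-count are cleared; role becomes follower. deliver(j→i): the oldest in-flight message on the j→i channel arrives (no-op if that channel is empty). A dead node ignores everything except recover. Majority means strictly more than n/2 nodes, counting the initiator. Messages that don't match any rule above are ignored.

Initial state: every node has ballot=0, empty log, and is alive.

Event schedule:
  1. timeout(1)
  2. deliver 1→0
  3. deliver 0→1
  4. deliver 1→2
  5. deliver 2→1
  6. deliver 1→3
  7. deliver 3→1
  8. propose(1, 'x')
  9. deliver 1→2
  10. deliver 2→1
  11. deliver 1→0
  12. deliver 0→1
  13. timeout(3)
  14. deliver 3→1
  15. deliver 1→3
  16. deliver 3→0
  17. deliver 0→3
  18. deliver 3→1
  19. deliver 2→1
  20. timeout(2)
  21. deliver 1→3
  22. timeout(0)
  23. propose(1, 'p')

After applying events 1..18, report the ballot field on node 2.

after 1 — timeout(1): n1:cand/b5/[-]
after 2 — deliver 1→0: n0:foll/b5/[-]
after 3 — deliver 0→1: ·
after 4 — deliver 1→2: n2:foll/b5/[-]
after 5 — deliver 2→1: n1:lead/b5/[-]
after 6 — deliver 1→3: n3:foll/b5/[-]
after 7 — deliver 3→1: ·
after 8 — propose(1,'x'): ·
after 9 — deliver 1→2: n2:foll/b5/[x]
after 10 — deliver 2→1: ·
after 11 — deliver 1→0: n0:foll/b5/[x]
after 12 — deliver 0→1: n1:lead/b5/[x]
after 13 — timeout(3): n3:cand/b11/[-]
after 14 — deliver 3→1: n1:foll/b11/[x]
after 15 — deliver 1→3: ·
after 16 — deliver 3→0: n0:foll/b11/[x]
after 17 — deliver 0→3: ·
after 18 — deliver 3→1: ·

5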